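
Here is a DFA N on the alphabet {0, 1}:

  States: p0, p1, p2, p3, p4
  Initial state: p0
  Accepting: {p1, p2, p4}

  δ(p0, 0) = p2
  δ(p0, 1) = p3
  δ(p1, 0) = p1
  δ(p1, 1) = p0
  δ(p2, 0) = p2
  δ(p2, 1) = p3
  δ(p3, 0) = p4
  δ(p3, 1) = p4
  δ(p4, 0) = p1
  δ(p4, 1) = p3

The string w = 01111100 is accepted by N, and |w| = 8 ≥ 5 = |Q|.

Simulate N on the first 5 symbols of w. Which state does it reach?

State sequence: p0 -0-> p2 -1-> p3 -1-> p4 -1-> p3 -1-> p4

After reading 5 characters, N is in state p4.

p4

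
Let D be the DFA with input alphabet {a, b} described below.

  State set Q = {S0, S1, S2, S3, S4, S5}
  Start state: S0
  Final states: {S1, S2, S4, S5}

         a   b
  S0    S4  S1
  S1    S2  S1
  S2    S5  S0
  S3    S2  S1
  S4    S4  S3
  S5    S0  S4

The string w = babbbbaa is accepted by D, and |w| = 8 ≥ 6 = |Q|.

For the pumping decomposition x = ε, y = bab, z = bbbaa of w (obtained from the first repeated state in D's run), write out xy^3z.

xy^3z = ε·bab·bab·bab·bbbaa = babbabbabbbbaa.
Reading y = bab takes D from S0 back to S0, so after x·y·y·y the machine is still in S0, and z then leads to the accepting state S5. Hence babbabbabbbbaa ∈ L(D).

babbabbabbbbaa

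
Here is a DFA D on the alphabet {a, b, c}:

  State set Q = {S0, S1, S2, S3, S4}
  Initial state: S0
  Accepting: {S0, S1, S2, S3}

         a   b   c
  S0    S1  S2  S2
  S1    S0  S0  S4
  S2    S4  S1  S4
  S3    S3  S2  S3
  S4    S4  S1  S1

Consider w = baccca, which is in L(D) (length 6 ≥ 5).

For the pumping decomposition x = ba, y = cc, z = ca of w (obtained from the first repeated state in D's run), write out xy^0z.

baca

xy⁰z = xz = ba·ca = baca.
Reading y = cc takes D from S4 back to S4, so after x the machine is still in S4, and z then leads to the accepting state S0. Hence baca ∈ L(D).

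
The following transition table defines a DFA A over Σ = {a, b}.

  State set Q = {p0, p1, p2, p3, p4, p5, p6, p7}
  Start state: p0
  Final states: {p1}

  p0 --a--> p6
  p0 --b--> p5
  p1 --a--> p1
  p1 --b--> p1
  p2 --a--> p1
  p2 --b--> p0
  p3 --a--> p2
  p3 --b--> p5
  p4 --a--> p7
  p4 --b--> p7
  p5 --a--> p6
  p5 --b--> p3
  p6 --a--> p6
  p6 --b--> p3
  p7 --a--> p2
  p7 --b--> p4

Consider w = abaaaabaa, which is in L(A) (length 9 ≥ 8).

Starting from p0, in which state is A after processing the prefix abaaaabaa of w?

Run of A on the first 9 characters of w = a b a a a a b a a:
  step 0: p0  (start)
  step 1: p6  (read a: p0→p6)
  step 2: p3  (read b: p6→p3)
  step 3: p2  (read a: p3→p2)
  step 4: p1  (read a: p2→p1)
  step 5: p1  (read a: p1→p1)
  step 6: p1  (read a: p1→p1)
  step 7: p1  (read b: p1→p1)
  step 8: p1  (read a: p1→p1)
  step 9: p1  (read a: p1→p1)

After reading 9 characters, A is in state p1.

p1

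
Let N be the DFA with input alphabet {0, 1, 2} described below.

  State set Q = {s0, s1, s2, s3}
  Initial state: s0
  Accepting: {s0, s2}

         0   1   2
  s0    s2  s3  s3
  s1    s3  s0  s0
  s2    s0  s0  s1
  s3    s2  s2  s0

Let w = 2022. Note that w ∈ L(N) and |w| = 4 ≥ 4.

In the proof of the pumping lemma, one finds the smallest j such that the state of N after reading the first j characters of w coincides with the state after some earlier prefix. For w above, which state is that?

s0

Run of N on w = 2 0 2 2:
  step 0: s0  (start)
  step 1: s3  (read 2: s0→s3)
  step 2: s2  (read 0: s3→s2)
  step 3: s1  (read 2: s2→s1)
  step 4: s0  (read 2: s1→s0)   ← first repeat (s0 seen earlier)

The earliest repeat is at step j = 4: N is in s0, which it already visited at step i = 0.
The DFA has 4 states, so the proof of the pumping lemma guarantees a repeated state among the first 4+1 visited; the segment between the two visits is the pumpable y.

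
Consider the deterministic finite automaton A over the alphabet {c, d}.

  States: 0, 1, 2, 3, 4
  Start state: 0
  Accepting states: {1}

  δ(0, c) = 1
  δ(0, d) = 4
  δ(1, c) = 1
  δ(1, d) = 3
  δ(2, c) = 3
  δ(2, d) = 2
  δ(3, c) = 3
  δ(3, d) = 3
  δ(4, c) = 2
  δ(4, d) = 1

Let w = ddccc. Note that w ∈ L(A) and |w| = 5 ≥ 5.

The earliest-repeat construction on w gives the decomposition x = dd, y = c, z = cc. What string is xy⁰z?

ddcc

xy⁰z = xz = dd·cc = ddcc.
Reading y = c takes A from 1 back to 1, so after x the machine is still in 1, and z then leads to the accepting state 1. Hence ddcc ∈ L(A).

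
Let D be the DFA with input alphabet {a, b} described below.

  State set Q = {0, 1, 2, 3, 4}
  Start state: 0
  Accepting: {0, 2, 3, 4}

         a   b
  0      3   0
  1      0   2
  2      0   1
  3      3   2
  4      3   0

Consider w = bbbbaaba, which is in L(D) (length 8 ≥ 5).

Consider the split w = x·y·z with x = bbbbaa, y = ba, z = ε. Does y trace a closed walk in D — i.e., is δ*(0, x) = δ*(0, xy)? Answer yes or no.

no

Run of D on the first 8 characters of w = b b b b a a b a:
  step 0: 0  (start)
  step 1: 0  (read b: 0→0)
  step 2: 0  (read b: 0→0)
  step 3: 0  (read b: 0→0)
  step 4: 0  (read b: 0→0)
  step 5: 3  (read a: 0→3)
  step 6: 3  (read a: 3→3)
  step 7: 2  (read b: 3→2)
  step 8: 0  (read a: 2→0)

After x (step 6): 3. After xy (step 8): 0.
They differ (3 ≠ 0), so y is not a cycle from the state after x; this split is not the one the pumping-lemma construction produces, and pumping y need not keep the string in L(D).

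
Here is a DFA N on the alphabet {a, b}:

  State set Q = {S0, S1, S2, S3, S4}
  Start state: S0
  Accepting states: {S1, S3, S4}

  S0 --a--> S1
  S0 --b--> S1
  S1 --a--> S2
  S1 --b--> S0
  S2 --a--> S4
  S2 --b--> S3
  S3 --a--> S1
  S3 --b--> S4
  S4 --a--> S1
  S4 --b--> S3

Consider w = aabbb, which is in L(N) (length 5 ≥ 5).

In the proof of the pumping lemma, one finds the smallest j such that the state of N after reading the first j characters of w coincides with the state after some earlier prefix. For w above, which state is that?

S3

Run of N on w = a a b b b:
  step 0: S0  (start)
  step 1: S1  (read a: S0→S1)
  step 2: S2  (read a: S1→S2)
  step 3: S3  (read b: S2→S3)
  step 4: S4  (read b: S3→S4)
  step 5: S3  (read b: S4→S3)   ← first repeat (S3 seen earlier)

The earliest repeat is at step j = 5: N is in S3, which it already visited at step i = 3.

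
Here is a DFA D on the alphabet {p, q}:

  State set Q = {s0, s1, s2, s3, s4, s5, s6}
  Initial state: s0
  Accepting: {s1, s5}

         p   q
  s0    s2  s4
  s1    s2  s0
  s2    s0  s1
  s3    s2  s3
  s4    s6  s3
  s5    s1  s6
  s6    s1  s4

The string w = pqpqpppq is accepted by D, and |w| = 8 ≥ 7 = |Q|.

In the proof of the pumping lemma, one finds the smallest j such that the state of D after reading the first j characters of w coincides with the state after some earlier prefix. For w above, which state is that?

State sequence: s0 -p-> s2 -q-> s1 -p-> s2 -q-> s1 -p-> s2 -p-> s0 -p-> s2 -q-> s1
First repeat at step 3: s2 was already visited.

The earliest repeat is at step j = 3: D is in s2, which it already visited at step i = 1.
Pumping length from the standard proof: p = 7 (the number of states). The repeated state found above gives |xy| = j ≤ 7 and |y| = j − i ≥ 1.

s2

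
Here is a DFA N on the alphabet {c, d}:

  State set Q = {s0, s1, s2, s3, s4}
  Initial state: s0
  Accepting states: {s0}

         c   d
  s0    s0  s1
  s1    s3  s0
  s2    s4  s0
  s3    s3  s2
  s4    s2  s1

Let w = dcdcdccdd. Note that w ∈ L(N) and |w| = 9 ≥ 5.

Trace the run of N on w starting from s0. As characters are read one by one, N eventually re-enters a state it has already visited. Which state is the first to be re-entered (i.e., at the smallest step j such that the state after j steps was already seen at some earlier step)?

s1

State sequence: s0 -d-> s1 -c-> s3 -d-> s2 -c-> s4 -d-> s1 -c-> s3 -c-> s3 -d-> s2 -d-> s0
First repeat at step 5: s1 was already visited.

The earliest repeat is at step j = 5: N is in s1, which it already visited at step i = 1.
The DFA has 5 states, so the proof of the pumping lemma guarantees a repeated state among the first 5+1 visited; the segment between the two visits is the pumpable y.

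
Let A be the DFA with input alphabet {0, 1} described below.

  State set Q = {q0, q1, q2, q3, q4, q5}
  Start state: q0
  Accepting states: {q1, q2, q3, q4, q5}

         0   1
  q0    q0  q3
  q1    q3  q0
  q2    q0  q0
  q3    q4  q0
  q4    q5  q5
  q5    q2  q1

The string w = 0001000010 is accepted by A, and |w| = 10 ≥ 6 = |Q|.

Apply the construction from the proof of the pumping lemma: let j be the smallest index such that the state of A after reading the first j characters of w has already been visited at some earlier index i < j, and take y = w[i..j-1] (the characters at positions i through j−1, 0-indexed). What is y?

0

State sequence: q0 -0-> q0 -0-> q0 -0-> q0 -1-> q3 -0-> q4 -0-> q5 -0-> q2 -0-> q0 -1-> q3 -0-> q4
First repeat at step 1: q0 was already visited.

So i = 0, j = 1, giving x = w[0:0] = ε, y = w[0:1] = 0, z = w[1:10] = 001000010.
Check: |xy| = 1 ≤ 6 and |y| = 1 ≥ 1. Reading y takes A from q0 back to q0, so every xyⁱz is accepted.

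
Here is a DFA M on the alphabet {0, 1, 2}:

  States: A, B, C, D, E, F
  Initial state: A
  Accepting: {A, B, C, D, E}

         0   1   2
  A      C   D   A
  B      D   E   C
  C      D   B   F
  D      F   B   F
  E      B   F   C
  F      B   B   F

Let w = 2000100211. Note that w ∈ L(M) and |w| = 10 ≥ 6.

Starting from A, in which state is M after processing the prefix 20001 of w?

Run of M on the first 5 characters of w = 2 0 0 0 1:
  step 0: A  (start)
  step 1: A  (read 2: A→A)
  step 2: C  (read 0: A→C)
  step 3: D  (read 0: C→D)
  step 4: F  (read 0: D→F)
  step 5: B  (read 1: F→B)

After reading 5 characters, M is in state B.

B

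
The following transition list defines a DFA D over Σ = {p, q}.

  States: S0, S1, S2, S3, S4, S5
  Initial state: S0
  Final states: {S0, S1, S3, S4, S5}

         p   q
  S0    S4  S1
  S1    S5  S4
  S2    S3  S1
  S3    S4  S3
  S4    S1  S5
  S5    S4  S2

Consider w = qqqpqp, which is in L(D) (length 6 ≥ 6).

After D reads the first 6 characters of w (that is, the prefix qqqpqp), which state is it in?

S4

Run of D on the first 6 characters of w = q q q p q p:
  step 0: S0  (start)
  step 1: S1  (read q: S0→S1)
  step 2: S4  (read q: S1→S4)
  step 3: S5  (read q: S4→S5)
  step 4: S4  (read p: S5→S4)
  step 5: S5  (read q: S4→S5)
  step 6: S4  (read p: S5→S4)

After reading 6 characters, D is in state S4.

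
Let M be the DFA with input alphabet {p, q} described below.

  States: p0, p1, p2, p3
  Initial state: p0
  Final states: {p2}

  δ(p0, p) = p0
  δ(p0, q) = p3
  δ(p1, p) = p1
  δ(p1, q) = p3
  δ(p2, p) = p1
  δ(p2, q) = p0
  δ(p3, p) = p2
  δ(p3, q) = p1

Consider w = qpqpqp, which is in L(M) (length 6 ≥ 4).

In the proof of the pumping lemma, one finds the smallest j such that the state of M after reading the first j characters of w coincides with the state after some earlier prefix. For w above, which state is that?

p0

State sequence: p0 -q-> p3 -p-> p2 -q-> p0 -p-> p0 -q-> p3 -p-> p2
First repeat at step 3: p0 was already visited.

The earliest repeat is at step j = 3: M is in p0, which it already visited at step i = 0.
The DFA has 4 states, so the proof of the pumping lemma guarantees a repeated state among the first 4+1 visited; the segment between the two visits is the pumpable y.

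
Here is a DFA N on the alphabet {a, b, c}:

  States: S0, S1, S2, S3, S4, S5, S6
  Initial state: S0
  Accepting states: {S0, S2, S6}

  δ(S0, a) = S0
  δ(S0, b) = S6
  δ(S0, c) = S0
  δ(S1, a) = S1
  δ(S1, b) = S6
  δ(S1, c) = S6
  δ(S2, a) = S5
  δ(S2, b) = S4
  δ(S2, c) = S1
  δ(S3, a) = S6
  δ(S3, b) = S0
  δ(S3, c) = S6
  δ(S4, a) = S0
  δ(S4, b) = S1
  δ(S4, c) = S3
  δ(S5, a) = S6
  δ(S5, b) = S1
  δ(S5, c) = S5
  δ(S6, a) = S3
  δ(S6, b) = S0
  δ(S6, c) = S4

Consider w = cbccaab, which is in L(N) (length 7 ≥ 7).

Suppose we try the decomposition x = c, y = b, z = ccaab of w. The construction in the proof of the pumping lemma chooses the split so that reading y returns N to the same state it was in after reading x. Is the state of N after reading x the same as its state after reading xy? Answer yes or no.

no

Run of N on the first 2 characters of w = c b:
  step 0: S0  (start)
  step 1: S0  (read c: S0→S0)
  step 2: S6  (read b: S0→S6)

After x (step 1): S0. After xy (step 2): S6.
They differ (S0 ≠ S6), so y is not a cycle from the state after x; this split is not the one the pumping-lemma construction produces, and pumping y need not keep the string in L(N).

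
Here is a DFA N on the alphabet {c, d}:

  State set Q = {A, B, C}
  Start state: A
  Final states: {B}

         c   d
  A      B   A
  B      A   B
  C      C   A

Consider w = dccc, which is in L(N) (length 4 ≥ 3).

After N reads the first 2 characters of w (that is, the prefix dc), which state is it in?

Run of N on the first 2 characters of w = d c:
  step 0: A  (start)
  step 1: A  (read d: A→A)
  step 2: B  (read c: A→B)

After reading 2 characters, N is in state B.
(This kind of state-tracing is the core of the pumping-lemma construction: with 3 states, pigeonhole forces a repeat within the first 3 steps.)

B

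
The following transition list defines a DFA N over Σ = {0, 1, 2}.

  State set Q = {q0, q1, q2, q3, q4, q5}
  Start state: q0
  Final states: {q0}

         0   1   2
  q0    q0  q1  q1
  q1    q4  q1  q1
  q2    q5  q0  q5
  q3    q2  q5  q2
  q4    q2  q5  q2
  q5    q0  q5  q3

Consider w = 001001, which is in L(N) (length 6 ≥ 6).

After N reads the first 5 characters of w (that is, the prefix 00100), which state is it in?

q2

Run of N on the first 5 characters of w = 0 0 1 0 0:
  step 0: q0  (start)
  step 1: q0  (read 0: q0→q0)
  step 2: q0  (read 0: q0→q0)
  step 3: q1  (read 1: q0→q1)
  step 4: q4  (read 0: q1→q4)
  step 5: q2  (read 0: q4→q2)

After reading 5 characters, N is in state q2.
(This kind of state-tracing is the core of the pumping-lemma construction: with 6 states, pigeonhole forces a repeat within the first 6 steps.)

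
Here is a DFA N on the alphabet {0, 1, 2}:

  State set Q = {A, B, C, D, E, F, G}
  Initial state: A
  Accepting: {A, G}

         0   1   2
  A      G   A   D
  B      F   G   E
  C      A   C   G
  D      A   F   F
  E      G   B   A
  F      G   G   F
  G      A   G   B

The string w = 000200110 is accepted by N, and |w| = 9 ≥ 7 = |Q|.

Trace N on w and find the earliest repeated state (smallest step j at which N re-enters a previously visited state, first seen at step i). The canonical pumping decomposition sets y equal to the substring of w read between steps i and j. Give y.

00

State sequence: A -0-> G -0-> A -0-> G -2-> B -0-> F -0-> G -1-> G -1-> G -0-> A
First repeat at step 2: A was already visited.

So i = 0, j = 2, giving x = w[0:0] = ε, y = w[0:2] = 00, z = w[2:9] = 0200110.
Check: |xy| = 2 ≤ 7 and |y| = 2 ≥ 1. Reading y takes N from A back to A, so every xyⁱz is accepted.
Pumping length from the standard proof: p = 7 (the number of states). The repeated state found above gives |xy| = j ≤ 7 and |y| = j − i ≥ 1.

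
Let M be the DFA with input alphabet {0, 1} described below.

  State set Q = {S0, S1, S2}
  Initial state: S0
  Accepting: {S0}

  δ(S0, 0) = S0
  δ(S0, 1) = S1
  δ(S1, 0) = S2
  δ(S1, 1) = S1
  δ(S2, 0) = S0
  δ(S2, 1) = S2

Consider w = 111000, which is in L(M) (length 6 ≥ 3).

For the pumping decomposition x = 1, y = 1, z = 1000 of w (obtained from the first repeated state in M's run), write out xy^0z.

11000

xy⁰z = xz = 1·1000 = 11000.
Reading y = 1 takes M from S1 back to S1, so after x the machine is still in S1, and z then leads to the accepting state S0. Hence 11000 ∈ L(M).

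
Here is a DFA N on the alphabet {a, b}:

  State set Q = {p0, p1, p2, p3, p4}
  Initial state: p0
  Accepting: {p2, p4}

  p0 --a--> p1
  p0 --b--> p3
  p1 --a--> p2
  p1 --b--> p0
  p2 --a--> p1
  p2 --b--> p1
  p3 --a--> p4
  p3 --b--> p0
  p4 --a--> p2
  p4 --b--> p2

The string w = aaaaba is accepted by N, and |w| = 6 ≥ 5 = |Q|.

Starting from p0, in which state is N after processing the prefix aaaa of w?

State sequence: p0 -a-> p1 -a-> p2 -a-> p1 -a-> p2

After reading 4 characters, N is in state p2.
(This kind of state-tracing is the core of the pumping-lemma construction: with 5 states, pigeonhole forces a repeat within the first 5 steps.)

p2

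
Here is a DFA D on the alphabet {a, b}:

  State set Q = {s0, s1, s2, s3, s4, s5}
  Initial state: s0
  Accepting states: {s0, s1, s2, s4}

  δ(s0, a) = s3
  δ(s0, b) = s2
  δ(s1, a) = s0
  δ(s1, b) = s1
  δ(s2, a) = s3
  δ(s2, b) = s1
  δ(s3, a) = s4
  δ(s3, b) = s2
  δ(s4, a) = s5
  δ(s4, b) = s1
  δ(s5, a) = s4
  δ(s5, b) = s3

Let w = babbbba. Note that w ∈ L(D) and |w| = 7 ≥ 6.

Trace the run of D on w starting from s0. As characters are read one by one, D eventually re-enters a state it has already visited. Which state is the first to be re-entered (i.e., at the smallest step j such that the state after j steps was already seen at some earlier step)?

s2

State sequence: s0 -b-> s2 -a-> s3 -b-> s2 -b-> s1 -b-> s1 -b-> s1 -a-> s0
First repeat at step 3: s2 was already visited.

The earliest repeat is at step j = 3: D is in s2, which it already visited at step i = 1.
The DFA has 6 states, so the proof of the pumping lemma guarantees a repeated state among the first 6+1 visited; the segment between the two visits is the pumpable y.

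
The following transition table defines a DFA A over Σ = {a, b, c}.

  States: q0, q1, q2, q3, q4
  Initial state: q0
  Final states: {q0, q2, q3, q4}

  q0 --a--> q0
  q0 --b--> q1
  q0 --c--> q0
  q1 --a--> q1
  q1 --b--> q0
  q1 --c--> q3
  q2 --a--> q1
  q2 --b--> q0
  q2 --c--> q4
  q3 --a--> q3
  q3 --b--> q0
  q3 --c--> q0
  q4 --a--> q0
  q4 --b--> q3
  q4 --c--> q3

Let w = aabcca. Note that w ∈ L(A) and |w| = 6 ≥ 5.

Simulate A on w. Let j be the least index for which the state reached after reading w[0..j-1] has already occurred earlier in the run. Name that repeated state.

State sequence: q0 -a-> q0 -a-> q0 -b-> q1 -c-> q3 -c-> q0 -a-> q0
First repeat at step 1: q0 was already visited.

The earliest repeat is at step j = 1: A is in q0, which it already visited at step i = 0.
Since A has 5 states, any run of length ≥ 5 visits 5+1 states, so by pigeonhole some state repeats within the first 5 steps — that repeat gives the pumpable loop.

q0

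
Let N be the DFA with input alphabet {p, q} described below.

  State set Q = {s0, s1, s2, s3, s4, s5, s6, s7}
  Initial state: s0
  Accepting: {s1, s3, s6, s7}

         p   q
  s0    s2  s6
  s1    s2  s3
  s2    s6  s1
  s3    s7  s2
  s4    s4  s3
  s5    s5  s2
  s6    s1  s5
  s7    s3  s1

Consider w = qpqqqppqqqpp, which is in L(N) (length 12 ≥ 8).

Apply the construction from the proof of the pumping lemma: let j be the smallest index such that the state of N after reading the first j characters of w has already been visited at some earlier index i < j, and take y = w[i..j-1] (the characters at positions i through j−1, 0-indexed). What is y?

qqq

Run of N on w = q p q q q p p q q q p p:
  step 0: s0  (start)
  step 1: s6  (read q: s0→s6)
  step 2: s1  (read p: s6→s1)
  step 3: s3  (read q: s1→s3)
  step 4: s2  (read q: s3→s2)
  step 5: s1  (read q: s2→s1)   ← first repeat (s1 seen earlier)
  step 6: s2  (read p: s1→s2)
  step 7: s6  (read p: s2→s6)
  step 8: s5  (read q: s6→s5)
  step 9: s2  (read q: s5→s2)
  step 10: s1  (read q: s2→s1)
  step 11: s2  (read p: s1→s2)
  step 12: s6  (read p: s2→s6)

So i = 2, j = 5, giving x = w[0:2] = qp, y = w[2:5] = qqq, z = w[5:12] = ppqqqpp.
Check: |xy| = 5 ≤ 8 and |y| = 3 ≥ 1. Reading y takes N from s1 back to s1, so every xyⁱz is accepted.
The DFA has 8 states, so the proof of the pumping lemma guarantees a repeated state among the first 8+1 visited; the segment between the two visits is the pumpable y.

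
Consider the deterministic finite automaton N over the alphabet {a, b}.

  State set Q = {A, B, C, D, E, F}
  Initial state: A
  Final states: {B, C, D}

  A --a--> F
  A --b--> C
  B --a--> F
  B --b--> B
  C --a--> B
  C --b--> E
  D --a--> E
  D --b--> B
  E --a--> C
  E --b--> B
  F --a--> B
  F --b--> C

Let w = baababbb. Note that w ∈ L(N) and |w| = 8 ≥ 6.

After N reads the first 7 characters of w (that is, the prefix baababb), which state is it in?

B

State sequence: A -b-> C -a-> B -a-> F -b-> C -a-> B -b-> B -b-> B

After reading 7 characters, N is in state B.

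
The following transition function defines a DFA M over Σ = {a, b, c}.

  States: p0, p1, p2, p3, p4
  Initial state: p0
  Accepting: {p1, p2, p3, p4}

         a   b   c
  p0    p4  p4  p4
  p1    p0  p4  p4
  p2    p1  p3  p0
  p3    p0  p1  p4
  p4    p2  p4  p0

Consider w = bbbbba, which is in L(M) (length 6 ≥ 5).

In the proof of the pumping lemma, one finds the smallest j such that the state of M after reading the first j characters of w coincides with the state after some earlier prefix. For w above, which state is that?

p4

Run of M on w = b b b b b a:
  step 0: p0  (start)
  step 1: p4  (read b: p0→p4)
  step 2: p4  (read b: p4→p4)   ← first repeat (p4 seen earlier)
  step 3: p4  (read b: p4→p4)
  step 4: p4  (read b: p4→p4)
  step 5: p4  (read b: p4→p4)
  step 6: p2  (read a: p4→p2)

The earliest repeat is at step j = 2: M is in p4, which it already visited at step i = 1.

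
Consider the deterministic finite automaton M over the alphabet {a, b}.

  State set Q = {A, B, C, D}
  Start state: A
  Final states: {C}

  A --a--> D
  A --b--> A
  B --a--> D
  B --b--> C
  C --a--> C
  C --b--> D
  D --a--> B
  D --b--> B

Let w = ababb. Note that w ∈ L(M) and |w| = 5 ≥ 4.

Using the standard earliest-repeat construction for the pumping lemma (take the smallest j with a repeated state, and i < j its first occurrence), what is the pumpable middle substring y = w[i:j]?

ba

Run of M on w = a b a b b:
  step 0: A  (start)
  step 1: D  (read a: A→D)
  step 2: B  (read b: D→B)
  step 3: D  (read a: B→D)   ← first repeat (D seen earlier)
  step 4: B  (read b: D→B)
  step 5: C  (read b: B→C)

So i = 1, j = 3, giving x = w[0:1] = a, y = w[1:3] = ba, z = w[3:5] = bb.
Check: |xy| = 3 ≤ 4 and |y| = 2 ≥ 1. Reading y takes M from D back to D, so every xyⁱz is accepted.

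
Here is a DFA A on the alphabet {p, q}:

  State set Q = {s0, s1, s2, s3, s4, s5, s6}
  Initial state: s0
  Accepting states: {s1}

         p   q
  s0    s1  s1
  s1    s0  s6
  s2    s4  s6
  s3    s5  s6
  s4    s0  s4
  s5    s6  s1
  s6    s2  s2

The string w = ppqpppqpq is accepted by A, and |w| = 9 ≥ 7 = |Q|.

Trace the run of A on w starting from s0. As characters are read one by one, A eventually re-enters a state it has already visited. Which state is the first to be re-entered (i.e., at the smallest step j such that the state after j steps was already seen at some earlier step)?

Run of A on w = p p q p p p q p q:
  step 0: s0  (start)
  step 1: s1  (read p: s0→s1)
  step 2: s0  (read p: s1→s0)   ← first repeat (s0 seen earlier)
  step 3: s1  (read q: s0→s1)
  step 4: s0  (read p: s1→s0)
  step 5: s1  (read p: s0→s1)
  step 6: s0  (read p: s1→s0)
  step 7: s1  (read q: s0→s1)
  step 8: s0  (read p: s1→s0)
  step 9: s1  (read q: s0→s1)

The earliest repeat is at step j = 2: A is in s0, which it already visited at step i = 0.
With |Q| = 7, pigeonhole forces a state repeat no later than step 7; the substring read between the first and second visits to that state can be pumped.

s0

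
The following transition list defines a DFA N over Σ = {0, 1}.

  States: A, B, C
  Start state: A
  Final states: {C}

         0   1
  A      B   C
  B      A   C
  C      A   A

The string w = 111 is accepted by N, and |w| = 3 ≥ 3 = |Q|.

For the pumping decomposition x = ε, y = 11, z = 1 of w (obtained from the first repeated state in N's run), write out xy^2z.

xy^2z = ε·11·11·1 = 11111.
Reading y = 11 takes N from A back to A, so after x·y·y the machine is still in A, and z then leads to the accepting state C. Hence 11111 ∈ L(N).

11111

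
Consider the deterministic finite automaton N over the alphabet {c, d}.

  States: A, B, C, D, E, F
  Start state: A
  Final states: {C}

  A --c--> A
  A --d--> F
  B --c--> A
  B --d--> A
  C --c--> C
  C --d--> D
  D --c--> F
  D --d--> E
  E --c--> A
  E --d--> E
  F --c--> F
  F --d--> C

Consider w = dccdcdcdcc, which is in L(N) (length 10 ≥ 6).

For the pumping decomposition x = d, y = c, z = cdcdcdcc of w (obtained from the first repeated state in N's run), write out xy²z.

dcccdcdcdcc

xy^2z = d·c·c·cdcdcdcc = dcccdcdcdcc.
Reading y = c takes N from F back to F, so after x·y·y the machine is still in F, and z then leads to the accepting state C. Hence dcccdcdcdcc ∈ L(N).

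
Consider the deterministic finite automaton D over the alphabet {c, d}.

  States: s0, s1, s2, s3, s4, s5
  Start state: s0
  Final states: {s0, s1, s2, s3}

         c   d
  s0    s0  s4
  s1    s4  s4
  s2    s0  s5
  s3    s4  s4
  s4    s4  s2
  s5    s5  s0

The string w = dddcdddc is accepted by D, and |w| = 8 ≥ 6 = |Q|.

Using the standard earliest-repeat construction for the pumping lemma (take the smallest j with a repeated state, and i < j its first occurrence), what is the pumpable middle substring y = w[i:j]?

c

State sequence: s0 -d-> s4 -d-> s2 -d-> s5 -c-> s5 -d-> s0 -d-> s4 -d-> s2 -c-> s0
First repeat at step 4: s5 was already visited.

So i = 3, j = 4, giving x = w[0:3] = ddd, y = w[3:4] = c, z = w[4:8] = dddc.
Check: |xy| = 4 ≤ 6 and |y| = 1 ≥ 1. Reading y takes D from s5 back to s5, so every xyⁱz is accepted.
With |Q| = 6, pigeonhole forces a state repeat no later than step 6; the substring read between the first and second visits to that state can be pumped.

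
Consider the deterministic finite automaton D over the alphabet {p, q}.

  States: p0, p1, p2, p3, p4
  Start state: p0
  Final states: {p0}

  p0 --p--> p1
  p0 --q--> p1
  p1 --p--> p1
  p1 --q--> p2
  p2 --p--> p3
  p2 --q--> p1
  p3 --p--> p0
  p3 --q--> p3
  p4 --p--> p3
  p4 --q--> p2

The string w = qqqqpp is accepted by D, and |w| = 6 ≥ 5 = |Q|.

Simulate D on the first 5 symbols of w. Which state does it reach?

Run of D on the first 5 characters of w = q q q q p:
  step 0: p0  (start)
  step 1: p1  (read q: p0→p1)
  step 2: p2  (read q: p1→p2)
  step 3: p1  (read q: p2→p1)
  step 4: p2  (read q: p1→p2)
  step 5: p3  (read p: p2→p3)

After reading 5 characters, D is in state p3.
(This kind of state-tracing is the core of the pumping-lemma construction: with 5 states, pigeonhole forces a repeat within the first 5 steps.)

p3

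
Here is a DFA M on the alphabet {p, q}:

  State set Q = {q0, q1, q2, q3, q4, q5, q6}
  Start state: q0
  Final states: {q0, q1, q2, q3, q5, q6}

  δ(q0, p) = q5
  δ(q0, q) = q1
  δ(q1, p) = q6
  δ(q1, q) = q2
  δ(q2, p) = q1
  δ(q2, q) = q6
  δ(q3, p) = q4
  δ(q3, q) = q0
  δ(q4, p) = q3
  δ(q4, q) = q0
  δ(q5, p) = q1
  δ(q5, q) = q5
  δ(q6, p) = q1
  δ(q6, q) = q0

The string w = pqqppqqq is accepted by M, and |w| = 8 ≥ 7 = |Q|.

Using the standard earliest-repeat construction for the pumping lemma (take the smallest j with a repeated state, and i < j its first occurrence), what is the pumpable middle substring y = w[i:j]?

q

State sequence: q0 -p-> q5 -q-> q5 -q-> q5 -p-> q1 -p-> q6 -q-> q0 -q-> q1 -q-> q2
First repeat at step 2: q5 was already visited.

So i = 1, j = 2, giving x = w[0:1] = p, y = w[1:2] = q, z = w[2:8] = qppqqq.
Check: |xy| = 2 ≤ 7 and |y| = 1 ≥ 1. Reading y takes M from q5 back to q5, so every xyⁱz is accepted.
The DFA has 7 states, so the proof of the pumping lemma guarantees a repeated state among the first 7+1 visited; the segment between the two visits is the pumpable y.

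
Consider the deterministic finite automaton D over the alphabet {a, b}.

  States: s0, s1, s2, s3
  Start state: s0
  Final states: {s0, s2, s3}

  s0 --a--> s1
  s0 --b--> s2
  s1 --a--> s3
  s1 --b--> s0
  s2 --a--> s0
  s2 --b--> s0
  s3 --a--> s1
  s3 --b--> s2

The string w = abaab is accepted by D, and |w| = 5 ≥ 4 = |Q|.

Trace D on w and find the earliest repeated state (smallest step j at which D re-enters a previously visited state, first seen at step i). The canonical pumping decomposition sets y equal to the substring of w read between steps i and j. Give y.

ab

Run of D on w = a b a a b:
  step 0: s0  (start)
  step 1: s1  (read a: s0→s1)
  step 2: s0  (read b: s1→s0)   ← first repeat (s0 seen earlier)
  step 3: s1  (read a: s0→s1)
  step 4: s3  (read a: s1→s3)
  step 5: s2  (read b: s3→s2)

So i = 0, j = 2, giving x = w[0:0] = ε, y = w[0:2] = ab, z = w[2:5] = aab.
Check: |xy| = 2 ≤ 4 and |y| = 2 ≥ 1. Reading y takes D from s0 back to s0, so every xyⁱz is accepted.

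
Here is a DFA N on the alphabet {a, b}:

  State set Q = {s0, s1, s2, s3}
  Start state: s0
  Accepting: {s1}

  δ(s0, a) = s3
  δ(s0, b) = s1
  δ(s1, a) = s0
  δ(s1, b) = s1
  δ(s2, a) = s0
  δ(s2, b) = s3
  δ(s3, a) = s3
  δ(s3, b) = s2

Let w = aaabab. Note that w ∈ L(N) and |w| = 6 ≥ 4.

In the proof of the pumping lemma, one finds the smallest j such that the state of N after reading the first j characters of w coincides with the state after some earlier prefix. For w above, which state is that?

s3

State sequence: s0 -a-> s3 -a-> s3 -a-> s3 -b-> s2 -a-> s0 -b-> s1
First repeat at step 2: s3 was already visited.

The earliest repeat is at step j = 2: N is in s3, which it already visited at step i = 1.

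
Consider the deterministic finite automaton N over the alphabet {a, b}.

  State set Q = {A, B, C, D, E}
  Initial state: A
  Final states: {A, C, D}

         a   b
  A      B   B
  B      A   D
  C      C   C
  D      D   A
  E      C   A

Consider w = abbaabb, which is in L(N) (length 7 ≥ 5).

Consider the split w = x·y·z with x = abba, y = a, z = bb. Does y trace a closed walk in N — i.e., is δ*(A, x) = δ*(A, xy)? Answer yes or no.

Run of N on the first 5 characters of w = a b b a a:
  step 0: A  (start)
  step 1: B  (read a: A→B)
  step 2: D  (read b: B→D)
  step 3: A  (read b: D→A)
  step 4: B  (read a: A→B)
  step 5: A  (read a: B→A)

After x (step 4): B. After xy (step 5): A.
They differ (B ≠ A), so y is not a cycle from the state after x; this split is not the one the pumping-lemma construction produces, and pumping y need not keep the string in L(N).

no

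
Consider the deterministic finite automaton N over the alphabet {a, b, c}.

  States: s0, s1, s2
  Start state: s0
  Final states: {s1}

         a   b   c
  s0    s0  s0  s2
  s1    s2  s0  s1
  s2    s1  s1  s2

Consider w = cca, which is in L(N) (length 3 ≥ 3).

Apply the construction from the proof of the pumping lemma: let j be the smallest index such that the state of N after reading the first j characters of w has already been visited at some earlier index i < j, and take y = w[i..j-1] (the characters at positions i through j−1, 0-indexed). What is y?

Run of N on w = c c a:
  step 0: s0  (start)
  step 1: s2  (read c: s0→s2)
  step 2: s2  (read c: s2→s2)   ← first repeat (s2 seen earlier)
  step 3: s1  (read a: s2→s1)

So i = 1, j = 2, giving x = w[0:1] = c, y = w[1:2] = c, z = w[2:3] = a.
Check: |xy| = 2 ≤ 3 and |y| = 1 ≥ 1. Reading y takes N from s2 back to s2, so every xyⁱz is accepted.
Pumping length from the standard proof: p = 3 (the number of states). The repeated state found above gives |xy| = j ≤ 3 and |y| = j − i ≥ 1.

c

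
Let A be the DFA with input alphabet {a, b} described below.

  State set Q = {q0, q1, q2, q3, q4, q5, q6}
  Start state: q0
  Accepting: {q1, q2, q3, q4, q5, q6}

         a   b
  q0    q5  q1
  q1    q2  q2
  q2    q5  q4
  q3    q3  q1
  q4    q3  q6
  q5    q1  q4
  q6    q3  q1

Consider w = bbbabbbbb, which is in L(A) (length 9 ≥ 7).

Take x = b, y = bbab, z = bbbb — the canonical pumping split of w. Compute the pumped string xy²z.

bbbabbbabbbbb

xy^2z = b·bbab·bbab·bbbb = bbbabbbabbbbb.
Reading y = bbab takes A from q1 back to q1, so after x·y·y the machine is still in q1, and z then leads to the accepting state q1. Hence bbbabbbabbbbb ∈ L(A).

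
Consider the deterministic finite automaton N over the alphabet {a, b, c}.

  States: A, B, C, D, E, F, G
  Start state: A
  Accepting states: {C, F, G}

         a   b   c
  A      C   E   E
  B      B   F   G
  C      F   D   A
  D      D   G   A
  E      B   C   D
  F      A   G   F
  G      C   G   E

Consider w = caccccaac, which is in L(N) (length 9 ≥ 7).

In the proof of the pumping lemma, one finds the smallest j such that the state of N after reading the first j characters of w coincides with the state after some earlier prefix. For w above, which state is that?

State sequence: A -c-> E -a-> B -c-> G -c-> E -c-> D -c-> A -a-> C -a-> F -c-> F
First repeat at step 4: E was already visited.

The earliest repeat is at step j = 4: N is in E, which it already visited at step i = 1.
Since N has 7 states, any run of length ≥ 7 visits 7+1 states, so by pigeonhole some state repeats within the first 7 steps — that repeat gives the pumpable loop.

E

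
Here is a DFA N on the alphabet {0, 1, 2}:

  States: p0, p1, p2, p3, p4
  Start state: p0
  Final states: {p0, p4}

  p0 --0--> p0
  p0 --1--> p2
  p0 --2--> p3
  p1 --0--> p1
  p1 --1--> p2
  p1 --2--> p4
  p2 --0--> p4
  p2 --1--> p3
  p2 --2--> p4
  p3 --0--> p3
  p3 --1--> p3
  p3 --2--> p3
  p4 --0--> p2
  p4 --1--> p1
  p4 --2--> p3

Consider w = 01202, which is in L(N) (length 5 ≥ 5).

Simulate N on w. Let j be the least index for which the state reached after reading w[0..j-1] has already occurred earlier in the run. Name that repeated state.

Run of N on w = 0 1 2 0 2:
  step 0: p0  (start)
  step 1: p0  (read 0: p0→p0)   ← first repeat (p0 seen earlier)
  step 2: p2  (read 1: p0→p2)
  step 3: p4  (read 2: p2→p4)
  step 4: p2  (read 0: p4→p2)
  step 5: p4  (read 2: p2→p4)

The earliest repeat is at step j = 1: N is in p0, which it already visited at step i = 0.
With |Q| = 5, pigeonhole forces a state repeat no later than step 5; the substring read between the first and second visits to that state can be pumped.

p0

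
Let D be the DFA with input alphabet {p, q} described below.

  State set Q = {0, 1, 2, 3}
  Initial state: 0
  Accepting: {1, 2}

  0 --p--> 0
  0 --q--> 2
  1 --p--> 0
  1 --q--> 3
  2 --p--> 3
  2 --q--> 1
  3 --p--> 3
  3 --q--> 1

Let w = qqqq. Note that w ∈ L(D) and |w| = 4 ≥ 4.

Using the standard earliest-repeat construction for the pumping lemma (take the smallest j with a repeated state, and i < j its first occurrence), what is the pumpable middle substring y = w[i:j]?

qq

Run of D on w = q q q q:
  step 0: 0  (start)
  step 1: 2  (read q: 0→2)
  step 2: 1  (read q: 2→1)
  step 3: 3  (read q: 1→3)
  step 4: 1  (read q: 3→1)   ← first repeat (1 seen earlier)

So i = 2, j = 4, giving x = w[0:2] = qq, y = w[2:4] = qq, z = w[4:4] = ε.
Check: |xy| = 4 ≤ 4 and |y| = 2 ≥ 1. Reading y takes D from 1 back to 1, so every xyⁱz is accepted.
With |Q| = 4, pigeonhole forces a state repeat no later than step 4; the substring read between the first and second visits to that state can be pumped.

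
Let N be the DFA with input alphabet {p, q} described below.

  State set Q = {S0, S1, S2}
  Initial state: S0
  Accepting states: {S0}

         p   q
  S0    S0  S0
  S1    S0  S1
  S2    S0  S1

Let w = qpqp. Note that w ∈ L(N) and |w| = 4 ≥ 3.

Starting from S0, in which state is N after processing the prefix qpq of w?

S0

State sequence: S0 -q-> S0 -p-> S0 -q-> S0

After reading 3 characters, N is in state S0.
(This kind of state-tracing is the core of the pumping-lemma construction: with 3 states, pigeonhole forces a repeat within the first 3 steps.)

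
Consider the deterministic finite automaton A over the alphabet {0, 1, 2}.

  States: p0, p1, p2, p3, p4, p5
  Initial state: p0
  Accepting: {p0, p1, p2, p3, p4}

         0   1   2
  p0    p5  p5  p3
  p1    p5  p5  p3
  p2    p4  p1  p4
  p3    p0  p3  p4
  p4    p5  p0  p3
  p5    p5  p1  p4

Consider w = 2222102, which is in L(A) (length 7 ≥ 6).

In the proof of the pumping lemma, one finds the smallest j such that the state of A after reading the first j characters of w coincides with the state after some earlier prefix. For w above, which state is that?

p3

State sequence: p0 -2-> p3 -2-> p4 -2-> p3 -2-> p4 -1-> p0 -0-> p5 -2-> p4
First repeat at step 3: p3 was already visited.

The earliest repeat is at step j = 3: A is in p3, which it already visited at step i = 1.
Pumping length from the standard proof: p = 6 (the number of states). The repeated state found above gives |xy| = j ≤ 6 and |y| = j − i ≥ 1.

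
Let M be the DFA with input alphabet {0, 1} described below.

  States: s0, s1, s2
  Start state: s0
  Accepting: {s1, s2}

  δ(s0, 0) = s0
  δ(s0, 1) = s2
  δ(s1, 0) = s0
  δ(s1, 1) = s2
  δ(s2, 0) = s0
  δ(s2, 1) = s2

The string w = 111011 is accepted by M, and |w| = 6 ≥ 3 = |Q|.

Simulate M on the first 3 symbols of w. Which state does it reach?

State sequence: s0 -1-> s2 -1-> s2 -1-> s2

After reading 3 characters, M is in state s2.

s2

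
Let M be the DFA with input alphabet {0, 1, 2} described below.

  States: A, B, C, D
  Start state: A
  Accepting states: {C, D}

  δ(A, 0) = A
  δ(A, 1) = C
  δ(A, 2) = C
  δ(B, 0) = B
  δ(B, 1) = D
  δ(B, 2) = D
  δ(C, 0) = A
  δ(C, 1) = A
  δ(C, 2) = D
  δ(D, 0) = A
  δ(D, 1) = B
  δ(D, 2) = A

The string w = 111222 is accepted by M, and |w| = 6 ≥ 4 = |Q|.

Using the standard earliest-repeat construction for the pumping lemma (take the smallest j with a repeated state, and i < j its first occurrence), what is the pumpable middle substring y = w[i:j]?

State sequence: A -1-> C -1-> A -1-> C -2-> D -2-> A -2-> C
First repeat at step 2: A was already visited.

So i = 0, j = 2, giving x = w[0:0] = ε, y = w[0:2] = 11, z = w[2:6] = 1222.
Check: |xy| = 2 ≤ 4 and |y| = 2 ≥ 1. Reading y takes M from A back to A, so every xyⁱz is accepted.
With |Q| = 4, pigeonhole forces a state repeat no later than step 4; the substring read between the first and second visits to that state can be pumped.

11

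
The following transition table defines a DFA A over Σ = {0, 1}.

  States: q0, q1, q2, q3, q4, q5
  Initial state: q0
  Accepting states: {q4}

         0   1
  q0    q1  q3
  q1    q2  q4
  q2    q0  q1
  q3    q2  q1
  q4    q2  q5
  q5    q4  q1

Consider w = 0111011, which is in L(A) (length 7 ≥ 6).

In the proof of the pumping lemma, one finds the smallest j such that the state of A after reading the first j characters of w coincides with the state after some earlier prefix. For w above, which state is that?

Run of A on w = 0 1 1 1 0 1 1:
  step 0: q0  (start)
  step 1: q1  (read 0: q0→q1)
  step 2: q4  (read 1: q1→q4)
  step 3: q5  (read 1: q4→q5)
  step 4: q1  (read 1: q5→q1)   ← first repeat (q1 seen earlier)
  step 5: q2  (read 0: q1→q2)
  step 6: q1  (read 1: q2→q1)
  step 7: q4  (read 1: q1→q4)

The earliest repeat is at step j = 4: A is in q1, which it already visited at step i = 1.
With |Q| = 6, pigeonhole forces a state repeat no later than step 6; the substring read between the first and second visits to that state can be pumped.

q1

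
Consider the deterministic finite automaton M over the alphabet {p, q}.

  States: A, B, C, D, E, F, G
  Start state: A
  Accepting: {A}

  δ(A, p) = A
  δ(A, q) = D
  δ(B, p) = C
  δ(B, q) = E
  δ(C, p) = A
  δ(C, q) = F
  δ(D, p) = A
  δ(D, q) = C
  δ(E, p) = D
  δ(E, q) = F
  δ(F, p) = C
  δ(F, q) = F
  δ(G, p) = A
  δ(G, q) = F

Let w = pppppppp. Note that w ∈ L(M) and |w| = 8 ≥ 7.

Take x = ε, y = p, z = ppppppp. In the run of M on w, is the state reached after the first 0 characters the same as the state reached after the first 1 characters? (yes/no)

State sequence: A -p-> A

After x (step 0): A. After xy (step 1): A.
They match, so y = p drives M around a cycle from A back to itself; pumping y any number of times keeps M in A before reading z, and xyⁱz ∈ L(M) for every i ≥ 0.

yes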